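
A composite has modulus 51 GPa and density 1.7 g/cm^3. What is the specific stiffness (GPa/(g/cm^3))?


Specific stiffness = E/rho = 51/1.7 = 30.0 GPa/(g/cm^3)

30.0 GPa/(g/cm^3)


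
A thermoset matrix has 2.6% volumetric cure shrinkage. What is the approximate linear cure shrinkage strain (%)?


Linear shrinkage ≈ vol_shrink/3 = 2.6/3 = 0.867%

0.867%


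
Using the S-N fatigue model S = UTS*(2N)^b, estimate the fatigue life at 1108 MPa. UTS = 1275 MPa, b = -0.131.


N = 0.5 * (S/UTS)^(1/b) = 0.5 * (1108/1275)^(1/-0.131) = 1.4601 cycles

1.4601 cycles


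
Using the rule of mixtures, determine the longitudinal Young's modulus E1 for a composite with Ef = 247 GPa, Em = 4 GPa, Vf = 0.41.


E1 = Ef*Vf + Em*(1-Vf) = 247*0.41 + 4*0.59 = 103.63 GPa

103.63 GPa


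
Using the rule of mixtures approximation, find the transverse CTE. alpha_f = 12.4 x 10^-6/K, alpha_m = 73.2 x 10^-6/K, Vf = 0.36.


alpha_2 = alpha_f*Vf + alpha_m*(1-Vf) = 12.4*0.36 + 73.2*0.64 = 51.3 x 10^-6/K

51.3 x 10^-6/K


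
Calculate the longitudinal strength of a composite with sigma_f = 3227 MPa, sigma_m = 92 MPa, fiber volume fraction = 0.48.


sigma_1 = sigma_f*Vf + sigma_m*(1-Vf) = 3227*0.48 + 92*0.52 = 1596.8 MPa

1596.8 MPa


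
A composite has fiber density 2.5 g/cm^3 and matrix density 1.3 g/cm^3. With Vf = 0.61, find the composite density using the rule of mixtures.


rho_c = rho_f*Vf + rho_m*(1-Vf) = 2.5*0.61 + 1.3*0.39 = 2.032 g/cm^3

2.032 g/cm^3


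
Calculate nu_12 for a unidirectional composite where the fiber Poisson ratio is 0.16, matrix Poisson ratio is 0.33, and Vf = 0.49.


nu_12 = nu_f*Vf + nu_m*(1-Vf) = 0.16*0.49 + 0.33*0.51 = 0.2467

0.2467


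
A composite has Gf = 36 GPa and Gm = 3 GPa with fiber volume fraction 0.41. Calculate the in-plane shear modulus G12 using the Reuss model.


1/G12 = Vf/Gf + (1-Vf)/Gm = 0.41/36 + 0.59/3
G12 = 4.81 GPa

4.81 GPa


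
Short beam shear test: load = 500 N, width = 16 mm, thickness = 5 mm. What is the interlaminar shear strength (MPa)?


ILSS = 3F/(4bh) = 3*500/(4*16*5) = 4.69 MPa

4.69 MPa


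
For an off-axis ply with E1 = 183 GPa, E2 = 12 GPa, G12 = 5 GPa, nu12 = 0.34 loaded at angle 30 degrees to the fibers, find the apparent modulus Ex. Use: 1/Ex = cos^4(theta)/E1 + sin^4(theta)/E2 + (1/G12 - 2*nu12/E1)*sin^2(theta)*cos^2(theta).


cos^4(30) = 0.5625, sin^4(30) = 0.0625, sin^2(30)*cos^2(30) = 0.1875
1/G12 - 2*nu12/E1 = 1/5 - 2*0.34/183 = 0.196284 GPa^-1
1/Ex = 0.5625/183 + 0.0625/12 + 0.196284*0.1875 = 0.0450854 GPa^-1
Ex = 22.18 GPa

22.18 GPa


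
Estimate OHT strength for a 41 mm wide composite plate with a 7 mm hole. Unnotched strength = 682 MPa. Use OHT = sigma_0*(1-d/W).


OHT = sigma_0*(1-d/W) = 682*(1-7/41) = 565.6 MPa

565.6 MPa


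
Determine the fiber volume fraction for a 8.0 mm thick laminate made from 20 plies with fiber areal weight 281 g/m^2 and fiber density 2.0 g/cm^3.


Vf = n * FAW / (rho_f * h * 1000) = 20 * 281 / (2.0 * 8.0 * 1000) = 0.3513

0.3513


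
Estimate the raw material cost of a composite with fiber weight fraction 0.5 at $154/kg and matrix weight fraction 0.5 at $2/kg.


Cost = cost_f*Wf + cost_m*Wm = 154*0.5 + 2*0.5 = $78.0/kg

$78.0/kg


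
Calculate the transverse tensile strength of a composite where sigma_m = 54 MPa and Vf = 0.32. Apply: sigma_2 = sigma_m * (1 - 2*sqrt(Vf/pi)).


factor = 1 - 2*sqrt(0.32/pi) = 0.3617
sigma_2 = 54 * 0.3617 = 19.53 MPa

19.53 MPa


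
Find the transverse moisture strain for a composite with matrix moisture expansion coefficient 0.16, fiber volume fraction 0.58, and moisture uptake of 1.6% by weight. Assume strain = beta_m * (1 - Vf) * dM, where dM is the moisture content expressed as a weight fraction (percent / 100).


dM = 1.6/100 = 0.016
strain = beta_m * (1-Vf) * dM = 0.16 * 0.42 * 0.016 = 0.0010752

0.0010752


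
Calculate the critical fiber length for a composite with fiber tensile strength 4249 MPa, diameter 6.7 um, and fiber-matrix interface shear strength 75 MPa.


Lc = sigma_f * d / (2 * tau_i) = 4249 * 6.7 / (2 * 75) = 189.8 um

189.8 um


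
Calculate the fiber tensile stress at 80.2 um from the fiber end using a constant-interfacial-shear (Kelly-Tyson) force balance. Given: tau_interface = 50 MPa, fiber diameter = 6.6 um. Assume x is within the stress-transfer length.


Force balance: sigma_f * (pi*d^2/4) = tau * (pi*d) * x  ->  sigma_f = 4 * tau * x / d
sigma_f = 4 * 50 * 80.2 / 6.6 = 2430.3 MPa

2430.3 MPa


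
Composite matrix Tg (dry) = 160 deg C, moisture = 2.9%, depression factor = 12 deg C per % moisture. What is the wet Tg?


Tg_wet = Tg_dry - k*moisture = 160 - 12*2.9 = 125.2 deg C

125.2 deg C


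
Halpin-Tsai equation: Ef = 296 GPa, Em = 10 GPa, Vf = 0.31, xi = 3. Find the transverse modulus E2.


eta = (Ef/Em - 1)/(Ef/Em + xi) = (29.6 - 1)/(29.6 + 3) = 0.8773
E2 = Em*(1+xi*eta*Vf)/(1-eta*Vf) = 24.94 GPa

24.94 GPa


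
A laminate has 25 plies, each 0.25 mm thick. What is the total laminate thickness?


h = n * t_ply = 25 * 0.25 = 6.25 mm

6.25 mm


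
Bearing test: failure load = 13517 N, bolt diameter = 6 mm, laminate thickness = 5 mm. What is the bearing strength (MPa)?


sigma_br = F/(d*h) = 13517/(6*5) = 450.6 MPa

450.6 MPa


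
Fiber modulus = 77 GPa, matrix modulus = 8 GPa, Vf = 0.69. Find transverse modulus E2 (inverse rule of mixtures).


1/E2 = Vf/Ef + (1-Vf)/Em = 0.69/77 + 0.31/8
E2 = 20.96 GPa

20.96 GPa


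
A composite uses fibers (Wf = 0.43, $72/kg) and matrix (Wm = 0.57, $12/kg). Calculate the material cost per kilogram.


Cost = cost_f*Wf + cost_m*Wm = 72*0.43 + 12*0.57 = $37.8/kg

$37.8/kg


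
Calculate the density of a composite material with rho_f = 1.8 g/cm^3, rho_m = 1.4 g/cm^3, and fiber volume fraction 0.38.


rho_c = rho_f*Vf + rho_m*(1-Vf) = 1.8*0.38 + 1.4*0.62 = 1.552 g/cm^3

1.552 g/cm^3


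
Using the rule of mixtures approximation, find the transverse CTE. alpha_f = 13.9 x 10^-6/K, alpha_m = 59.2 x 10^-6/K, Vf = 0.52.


alpha_2 = alpha_f*Vf + alpha_m*(1-Vf) = 13.9*0.52 + 59.2*0.48 = 35.6 x 10^-6/K

35.6 x 10^-6/K


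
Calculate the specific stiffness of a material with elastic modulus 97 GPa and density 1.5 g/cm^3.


Specific stiffness = E/rho = 97/1.5 = 64.7 GPa/(g/cm^3)

64.7 GPa/(g/cm^3)


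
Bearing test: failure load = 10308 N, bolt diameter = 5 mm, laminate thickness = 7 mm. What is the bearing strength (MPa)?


sigma_br = F/(d*h) = 10308/(5*7) = 294.5 MPa

294.5 MPa


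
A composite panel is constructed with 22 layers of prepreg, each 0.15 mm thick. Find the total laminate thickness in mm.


h = n * t_ply = 22 * 0.15 = 3.3 mm

3.3 mm


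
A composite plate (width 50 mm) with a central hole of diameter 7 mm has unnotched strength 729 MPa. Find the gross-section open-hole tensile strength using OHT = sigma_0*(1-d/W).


OHT = sigma_0*(1-d/W) = 729*(1-7/50) = 626.9 MPa

626.9 MPa


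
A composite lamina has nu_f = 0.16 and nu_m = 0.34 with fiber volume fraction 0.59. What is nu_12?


nu_12 = nu_f*Vf + nu_m*(1-Vf) = 0.16*0.59 + 0.34*0.41 = 0.2338

0.2338


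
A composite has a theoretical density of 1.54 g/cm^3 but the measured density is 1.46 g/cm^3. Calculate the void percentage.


Void% = (rho_theo - rho_actual)/rho_theo * 100 = (1.54 - 1.46)/1.54 * 100 = 5.19%

5.19%


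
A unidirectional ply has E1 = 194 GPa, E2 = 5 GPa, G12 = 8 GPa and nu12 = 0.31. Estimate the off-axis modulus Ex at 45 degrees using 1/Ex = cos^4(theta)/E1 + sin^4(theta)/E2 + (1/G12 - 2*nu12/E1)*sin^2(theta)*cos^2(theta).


cos^4(45) = 0.25, sin^4(45) = 0.25, sin^2(45)*cos^2(45) = 0.25
1/G12 - 2*nu12/E1 = 1/8 - 2*0.31/194 = 0.121804 GPa^-1
1/Ex = 0.25/194 + 0.25/5 + 0.121804*0.25 = 0.0817397 GPa^-1
Ex = 12.23 GPa

12.23 GPa


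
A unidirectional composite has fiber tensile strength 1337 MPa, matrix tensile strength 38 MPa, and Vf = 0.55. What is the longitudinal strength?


sigma_1 = sigma_f*Vf + sigma_m*(1-Vf) = 1337*0.55 + 38*0.45 = 752.5 MPa

752.5 MPa


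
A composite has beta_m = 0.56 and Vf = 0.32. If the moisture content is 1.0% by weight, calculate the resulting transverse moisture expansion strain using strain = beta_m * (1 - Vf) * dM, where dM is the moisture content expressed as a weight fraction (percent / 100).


dM = 1.0/100 = 0.01
strain = beta_m * (1-Vf) * dM = 0.56 * 0.68 * 0.01 = 0.003808

0.003808


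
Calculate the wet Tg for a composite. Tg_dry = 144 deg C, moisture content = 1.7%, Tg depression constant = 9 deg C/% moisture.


Tg_wet = Tg_dry - k*moisture = 144 - 9*1.7 = 128.7 deg C

128.7 deg C


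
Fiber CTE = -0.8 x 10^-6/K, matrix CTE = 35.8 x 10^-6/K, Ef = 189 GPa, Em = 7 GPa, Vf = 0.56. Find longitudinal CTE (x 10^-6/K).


E1 = Ef*Vf + Em*(1-Vf) = 108.92
alpha_1 = (alpha_f*Ef*Vf + alpha_m*Em*(1-Vf))/E1 = 0.23 x 10^-6/K

0.23 x 10^-6/K


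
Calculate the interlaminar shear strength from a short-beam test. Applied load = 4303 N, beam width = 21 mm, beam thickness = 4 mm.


ILSS = 3F/(4bh) = 3*4303/(4*21*4) = 38.42 MPa

38.42 MPa


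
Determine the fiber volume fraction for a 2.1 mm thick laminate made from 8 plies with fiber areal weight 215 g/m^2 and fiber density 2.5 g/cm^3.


Vf = n * FAW / (rho_f * h * 1000) = 8 * 215 / (2.5 * 2.1 * 1000) = 0.3276

0.3276


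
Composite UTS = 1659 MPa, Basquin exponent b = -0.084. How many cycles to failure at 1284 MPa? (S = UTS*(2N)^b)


N = 0.5 * (S/UTS)^(1/b) = 0.5 * (1284/1659)^(1/-0.084) = 10.5620 cycles

10.5620 cycles


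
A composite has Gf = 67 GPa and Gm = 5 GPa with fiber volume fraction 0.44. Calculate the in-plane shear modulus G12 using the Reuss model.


1/G12 = Vf/Gf + (1-Vf)/Gm = 0.44/67 + 0.56/5
G12 = 8.43 GPa

8.43 GPa


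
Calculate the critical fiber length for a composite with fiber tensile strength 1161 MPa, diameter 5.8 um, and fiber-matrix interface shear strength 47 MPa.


Lc = sigma_f * d / (2 * tau_i) = 1161 * 5.8 / (2 * 47) = 71.6 um

71.6 um


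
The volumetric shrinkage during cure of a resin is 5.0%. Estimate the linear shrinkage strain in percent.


Linear shrinkage ≈ vol_shrink/3 = 5.0/3 = 1.667%

1.667%


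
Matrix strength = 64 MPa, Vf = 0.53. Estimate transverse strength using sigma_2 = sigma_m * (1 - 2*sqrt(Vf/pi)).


factor = 1 - 2*sqrt(0.53/pi) = 0.1785
sigma_2 = 64 * 0.1785 = 11.43 MPa

11.43 MPa


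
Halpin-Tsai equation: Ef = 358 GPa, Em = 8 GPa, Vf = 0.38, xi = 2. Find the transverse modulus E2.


eta = (Ef/Em - 1)/(Ef/Em + xi) = (44.75 - 1)/(44.75 + 2) = 0.9358
E2 = Em*(1+xi*eta*Vf)/(1-eta*Vf) = 21.24 GPa

21.24 GPa


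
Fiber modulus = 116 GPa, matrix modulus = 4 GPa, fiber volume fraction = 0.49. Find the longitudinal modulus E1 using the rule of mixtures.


E1 = Ef*Vf + Em*(1-Vf) = 116*0.49 + 4*0.51 = 58.88 GPa

58.88 GPa


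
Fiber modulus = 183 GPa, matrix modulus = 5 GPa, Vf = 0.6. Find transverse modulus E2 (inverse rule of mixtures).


1/E2 = Vf/Ef + (1-Vf)/Em = 0.6/183 + 0.4/5
E2 = 12.01 GPa

12.01 GPa


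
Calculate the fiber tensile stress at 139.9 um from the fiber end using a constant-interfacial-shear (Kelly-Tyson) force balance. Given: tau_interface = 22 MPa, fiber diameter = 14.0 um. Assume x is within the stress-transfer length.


Force balance: sigma_f * (pi*d^2/4) = tau * (pi*d) * x  ->  sigma_f = 4 * tau * x / d
sigma_f = 4 * 22 * 139.9 / 14.0 = 879.4 MPa

879.4 MPa


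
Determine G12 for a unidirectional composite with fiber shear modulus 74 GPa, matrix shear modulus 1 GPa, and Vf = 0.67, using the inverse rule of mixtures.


1/G12 = Vf/Gf + (1-Vf)/Gm = 0.67/74 + 0.33/1
G12 = 2.95 GPa

2.95 GPa


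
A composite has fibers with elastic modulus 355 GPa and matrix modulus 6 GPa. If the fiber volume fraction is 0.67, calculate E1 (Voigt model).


E1 = Ef*Vf + Em*(1-Vf) = 355*0.67 + 6*0.33 = 239.83 GPa

239.83 GPa


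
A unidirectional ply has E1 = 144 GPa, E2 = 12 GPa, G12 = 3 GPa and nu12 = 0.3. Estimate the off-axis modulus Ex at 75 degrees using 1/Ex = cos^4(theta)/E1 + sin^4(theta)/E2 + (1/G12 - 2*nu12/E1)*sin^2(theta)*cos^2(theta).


cos^4(75) = 0.004487, sin^4(75) = 0.870513, sin^2(75)*cos^2(75) = 0.0625
1/G12 - 2*nu12/E1 = 1/3 - 2*0.3/144 = 0.329167 GPa^-1
1/Ex = 0.004487/144 + 0.870513/12 + 0.329167*0.0625 = 0.0931468 GPa^-1
Ex = 10.74 GPa

10.74 GPa


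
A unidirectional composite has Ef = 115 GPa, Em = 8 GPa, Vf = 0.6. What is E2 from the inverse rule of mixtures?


1/E2 = Vf/Ef + (1-Vf)/Em = 0.6/115 + 0.4/8
E2 = 18.11 GPa

18.11 GPa


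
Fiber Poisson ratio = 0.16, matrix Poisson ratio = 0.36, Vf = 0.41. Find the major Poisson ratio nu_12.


nu_12 = nu_f*Vf + nu_m*(1-Vf) = 0.16*0.41 + 0.36*0.59 = 0.278

0.278


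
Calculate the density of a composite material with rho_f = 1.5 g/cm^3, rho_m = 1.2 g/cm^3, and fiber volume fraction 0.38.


rho_c = rho_f*Vf + rho_m*(1-Vf) = 1.5*0.38 + 1.2*0.62 = 1.314 g/cm^3

1.314 g/cm^3


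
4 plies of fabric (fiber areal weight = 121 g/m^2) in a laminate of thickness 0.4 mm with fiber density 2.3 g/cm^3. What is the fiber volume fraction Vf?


Vf = n * FAW / (rho_f * h * 1000) = 4 * 121 / (2.3 * 0.4 * 1000) = 0.5261

0.5261


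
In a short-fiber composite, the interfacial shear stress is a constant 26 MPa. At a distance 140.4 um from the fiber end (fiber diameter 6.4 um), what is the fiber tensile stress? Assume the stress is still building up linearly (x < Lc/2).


Force balance: sigma_f * (pi*d^2/4) = tau * (pi*d) * x  ->  sigma_f = 4 * tau * x / d
sigma_f = 4 * 26 * 140.4 / 6.4 = 2281.5 MPa

2281.5 MPa


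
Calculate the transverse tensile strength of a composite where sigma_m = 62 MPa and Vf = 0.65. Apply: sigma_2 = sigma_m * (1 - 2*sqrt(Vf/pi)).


factor = 1 - 2*sqrt(0.65/pi) = 0.0903
sigma_2 = 62 * 0.0903 = 5.6 MPa

5.6 MPa


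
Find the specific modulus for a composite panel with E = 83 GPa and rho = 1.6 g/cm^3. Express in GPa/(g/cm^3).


Specific stiffness = E/rho = 83/1.6 = 51.9 GPa/(g/cm^3)

51.9 GPa/(g/cm^3)


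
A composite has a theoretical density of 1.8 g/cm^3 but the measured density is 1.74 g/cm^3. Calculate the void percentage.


Void% = (rho_theo - rho_actual)/rho_theo * 100 = (1.8 - 1.74)/1.8 * 100 = 3.33%

3.33%


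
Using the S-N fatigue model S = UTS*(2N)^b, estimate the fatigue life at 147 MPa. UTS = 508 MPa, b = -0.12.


N = 0.5 * (S/UTS)^(1/b) = 0.5 * (147/508)^(1/-0.12) = 15376.4643 cycles

15376.4643 cycles


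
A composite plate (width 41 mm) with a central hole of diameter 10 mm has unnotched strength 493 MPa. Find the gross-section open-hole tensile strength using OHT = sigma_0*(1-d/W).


OHT = sigma_0*(1-d/W) = 493*(1-10/41) = 372.8 MPa

372.8 MPa


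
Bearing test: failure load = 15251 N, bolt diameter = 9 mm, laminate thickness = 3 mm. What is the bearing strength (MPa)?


sigma_br = F/(d*h) = 15251/(9*3) = 564.9 MPa

564.9 MPa


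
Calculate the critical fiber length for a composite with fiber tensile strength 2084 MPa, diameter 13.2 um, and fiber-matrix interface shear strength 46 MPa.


Lc = sigma_f * d / (2 * tau_i) = 2084 * 13.2 / (2 * 46) = 299.0 um

299.0 um


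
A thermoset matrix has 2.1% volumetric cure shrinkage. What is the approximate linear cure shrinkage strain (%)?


Linear shrinkage ≈ vol_shrink/3 = 2.1/3 = 0.7%

0.7%


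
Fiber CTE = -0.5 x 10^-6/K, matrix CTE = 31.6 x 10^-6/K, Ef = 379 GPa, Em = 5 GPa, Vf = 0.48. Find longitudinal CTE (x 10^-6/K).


E1 = Ef*Vf + Em*(1-Vf) = 184.52
alpha_1 = (alpha_f*Ef*Vf + alpha_m*Em*(1-Vf))/E1 = -0.05 x 10^-6/K

-0.05 x 10^-6/K


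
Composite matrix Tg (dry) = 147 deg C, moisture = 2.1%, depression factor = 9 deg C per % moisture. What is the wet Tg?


Tg_wet = Tg_dry - k*moisture = 147 - 9*2.1 = 128.1 deg C

128.1 deg C


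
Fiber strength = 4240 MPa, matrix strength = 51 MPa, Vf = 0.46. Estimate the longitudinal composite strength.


sigma_1 = sigma_f*Vf + sigma_m*(1-Vf) = 4240*0.46 + 51*0.54 = 1977.9 MPa

1977.9 MPa


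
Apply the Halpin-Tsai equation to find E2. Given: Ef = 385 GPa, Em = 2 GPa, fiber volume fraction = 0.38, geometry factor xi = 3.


eta = (Ef/Em - 1)/(Ef/Em + xi) = (192.5 - 1)/(192.5 + 3) = 0.9795
E2 = Em*(1+xi*eta*Vf)/(1-eta*Vf) = 6.74 GPa

6.74 GPa


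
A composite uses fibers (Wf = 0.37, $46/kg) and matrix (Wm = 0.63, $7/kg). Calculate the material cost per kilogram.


Cost = cost_f*Wf + cost_m*Wm = 46*0.37 + 7*0.63 = $21.43/kg

$21.43/kg


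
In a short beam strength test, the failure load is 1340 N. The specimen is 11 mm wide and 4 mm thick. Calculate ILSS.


ILSS = 3F/(4bh) = 3*1340/(4*11*4) = 22.84 MPa

22.84 MPa


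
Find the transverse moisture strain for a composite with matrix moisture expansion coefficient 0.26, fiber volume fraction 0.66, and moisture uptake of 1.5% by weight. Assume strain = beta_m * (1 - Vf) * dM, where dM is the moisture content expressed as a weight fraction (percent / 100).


dM = 1.5/100 = 0.015
strain = beta_m * (1-Vf) * dM = 0.26 * 0.34 * 0.015 = 0.001326

0.001326


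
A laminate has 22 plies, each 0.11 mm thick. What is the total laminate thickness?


h = n * t_ply = 22 * 0.11 = 2.42 mm

2.42 mm


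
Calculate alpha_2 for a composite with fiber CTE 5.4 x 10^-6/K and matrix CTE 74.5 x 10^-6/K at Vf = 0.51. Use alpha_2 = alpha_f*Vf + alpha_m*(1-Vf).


alpha_2 = alpha_f*Vf + alpha_m*(1-Vf) = 5.4*0.51 + 74.5*0.49 = 39.3 x 10^-6/K

39.3 x 10^-6/K


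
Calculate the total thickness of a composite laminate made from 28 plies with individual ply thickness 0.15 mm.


h = n * t_ply = 28 * 0.15 = 4.2 mm

4.2 mm


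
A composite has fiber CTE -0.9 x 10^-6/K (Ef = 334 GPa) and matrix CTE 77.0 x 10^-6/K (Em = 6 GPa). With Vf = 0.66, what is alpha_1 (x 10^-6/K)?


E1 = Ef*Vf + Em*(1-Vf) = 222.48
alpha_1 = (alpha_f*Ef*Vf + alpha_m*Em*(1-Vf))/E1 = -0.19 x 10^-6/K

-0.19 x 10^-6/K


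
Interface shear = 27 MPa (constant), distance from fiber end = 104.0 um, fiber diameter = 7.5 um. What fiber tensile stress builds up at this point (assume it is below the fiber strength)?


Force balance: sigma_f * (pi*d^2/4) = tau * (pi*d) * x  ->  sigma_f = 4 * tau * x / d
sigma_f = 4 * 27 * 104.0 / 7.5 = 1497.6 MPa

1497.6 MPa


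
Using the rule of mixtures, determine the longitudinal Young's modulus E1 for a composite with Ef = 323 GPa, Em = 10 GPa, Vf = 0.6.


E1 = Ef*Vf + Em*(1-Vf) = 323*0.6 + 10*0.4 = 197.8 GPa

197.8 GPa


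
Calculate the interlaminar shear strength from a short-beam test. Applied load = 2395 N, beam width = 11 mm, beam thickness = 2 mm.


ILSS = 3F/(4bh) = 3*2395/(4*11*2) = 81.65 MPa

81.65 MPa


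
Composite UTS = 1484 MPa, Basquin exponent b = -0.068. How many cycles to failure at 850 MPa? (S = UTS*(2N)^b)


N = 0.5 * (S/UTS)^(1/b) = 0.5 * (850/1484)^(1/-0.068) = 1811.3975 cycles

1811.3975 cycles


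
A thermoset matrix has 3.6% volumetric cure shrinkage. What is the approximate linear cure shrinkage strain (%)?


Linear shrinkage ≈ vol_shrink/3 = 3.6/3 = 1.2%

1.2%


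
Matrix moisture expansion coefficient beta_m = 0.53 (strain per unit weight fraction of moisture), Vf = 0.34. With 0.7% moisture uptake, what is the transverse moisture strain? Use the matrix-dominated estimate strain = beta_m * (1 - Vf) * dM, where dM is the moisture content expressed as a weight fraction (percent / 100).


dM = 0.7/100 = 0.007
strain = beta_m * (1-Vf) * dM = 0.53 * 0.66 * 0.007 = 0.0024486

0.0024486


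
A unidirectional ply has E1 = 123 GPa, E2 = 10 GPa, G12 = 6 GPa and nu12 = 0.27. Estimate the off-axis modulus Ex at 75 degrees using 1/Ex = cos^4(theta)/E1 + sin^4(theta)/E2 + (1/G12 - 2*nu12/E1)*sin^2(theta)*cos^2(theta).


cos^4(75) = 0.004487, sin^4(75) = 0.870513, sin^2(75)*cos^2(75) = 0.0625
1/G12 - 2*nu12/E1 = 1/6 - 2*0.27/123 = 0.162276 GPa^-1
1/Ex = 0.004487/123 + 0.870513/10 + 0.162276*0.0625 = 0.09723 GPa^-1
Ex = 10.28 GPa

10.28 GPa


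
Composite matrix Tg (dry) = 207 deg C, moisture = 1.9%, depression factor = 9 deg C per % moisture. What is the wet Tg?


Tg_wet = Tg_dry - k*moisture = 207 - 9*1.9 = 189.9 deg C

189.9 deg C


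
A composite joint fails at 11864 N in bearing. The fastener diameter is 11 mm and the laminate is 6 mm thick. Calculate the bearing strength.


sigma_br = F/(d*h) = 11864/(11*6) = 179.8 MPa

179.8 MPa


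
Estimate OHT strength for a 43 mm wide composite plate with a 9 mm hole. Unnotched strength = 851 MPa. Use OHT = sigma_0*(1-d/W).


OHT = sigma_0*(1-d/W) = 851*(1-9/43) = 672.9 MPa

672.9 MPa


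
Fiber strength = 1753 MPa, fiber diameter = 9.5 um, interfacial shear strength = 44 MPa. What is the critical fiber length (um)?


Lc = sigma_f * d / (2 * tau_i) = 1753 * 9.5 / (2 * 44) = 189.2 um

189.2 um


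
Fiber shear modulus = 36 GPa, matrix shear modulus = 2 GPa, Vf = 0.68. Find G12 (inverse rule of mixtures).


1/G12 = Vf/Gf + (1-Vf)/Gm = 0.68/36 + 0.32/2
G12 = 5.59 GPa

5.59 GPa


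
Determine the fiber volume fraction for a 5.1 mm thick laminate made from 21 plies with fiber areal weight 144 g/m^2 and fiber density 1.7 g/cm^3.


Vf = n * FAW / (rho_f * h * 1000) = 21 * 144 / (1.7 * 5.1 * 1000) = 0.3488

0.3488


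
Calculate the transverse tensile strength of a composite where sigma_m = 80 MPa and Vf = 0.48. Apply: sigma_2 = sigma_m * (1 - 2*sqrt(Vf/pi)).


factor = 1 - 2*sqrt(0.48/pi) = 0.2182
sigma_2 = 80 * 0.2182 = 17.46 MPa

17.46 MPa


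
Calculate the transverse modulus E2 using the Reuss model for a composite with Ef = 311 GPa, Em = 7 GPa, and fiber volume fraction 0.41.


1/E2 = Vf/Ef + (1-Vf)/Em = 0.41/311 + 0.59/7
E2 = 11.68 GPa

11.68 GPa


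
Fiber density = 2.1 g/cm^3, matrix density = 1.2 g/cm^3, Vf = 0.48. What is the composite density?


rho_c = rho_f*Vf + rho_m*(1-Vf) = 2.1*0.48 + 1.2*0.52 = 1.632 g/cm^3

1.632 g/cm^3


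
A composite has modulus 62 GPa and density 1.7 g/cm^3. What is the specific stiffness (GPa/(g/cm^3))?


Specific stiffness = E/rho = 62/1.7 = 36.5 GPa/(g/cm^3)

36.5 GPa/(g/cm^3)


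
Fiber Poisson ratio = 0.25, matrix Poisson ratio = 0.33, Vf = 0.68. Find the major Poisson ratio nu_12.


nu_12 = nu_f*Vf + nu_m*(1-Vf) = 0.25*0.68 + 0.33*0.32 = 0.2756

0.2756


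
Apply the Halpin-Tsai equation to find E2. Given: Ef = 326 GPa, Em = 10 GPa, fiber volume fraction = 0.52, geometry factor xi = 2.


eta = (Ef/Em - 1)/(Ef/Em + xi) = (32.6 - 1)/(32.6 + 2) = 0.9133
E2 = Em*(1+xi*eta*Vf)/(1-eta*Vf) = 37.13 GPa

37.13 GPa


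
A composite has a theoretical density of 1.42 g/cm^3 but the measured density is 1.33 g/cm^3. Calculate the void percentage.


Void% = (rho_theo - rho_actual)/rho_theo * 100 = (1.42 - 1.33)/1.42 * 100 = 6.34%

6.34%


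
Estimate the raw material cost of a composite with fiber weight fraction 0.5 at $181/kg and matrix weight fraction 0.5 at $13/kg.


Cost = cost_f*Wf + cost_m*Wm = 181*0.5 + 13*0.5 = $97.0/kg

$97.0/kg


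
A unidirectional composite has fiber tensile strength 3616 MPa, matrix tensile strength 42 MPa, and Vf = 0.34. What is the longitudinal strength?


sigma_1 = sigma_f*Vf + sigma_m*(1-Vf) = 3616*0.34 + 42*0.66 = 1257.2 MPa

1257.2 MPa


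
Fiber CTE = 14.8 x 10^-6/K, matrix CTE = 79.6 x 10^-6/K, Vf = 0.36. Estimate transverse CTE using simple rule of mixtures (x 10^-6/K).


alpha_2 = alpha_f*Vf + alpha_m*(1-Vf) = 14.8*0.36 + 79.6*0.64 = 56.3 x 10^-6/K

56.3 x 10^-6/K


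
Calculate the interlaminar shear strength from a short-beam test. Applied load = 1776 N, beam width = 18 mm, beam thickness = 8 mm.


ILSS = 3F/(4bh) = 3*1776/(4*18*8) = 9.25 MPa

9.25 MPa


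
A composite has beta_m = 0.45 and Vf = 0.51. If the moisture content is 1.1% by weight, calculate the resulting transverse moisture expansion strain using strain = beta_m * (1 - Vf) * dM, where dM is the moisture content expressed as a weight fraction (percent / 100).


dM = 1.1/100 = 0.011
strain = beta_m * (1-Vf) * dM = 0.45 * 0.49 * 0.011 = 0.0024255

0.0024255


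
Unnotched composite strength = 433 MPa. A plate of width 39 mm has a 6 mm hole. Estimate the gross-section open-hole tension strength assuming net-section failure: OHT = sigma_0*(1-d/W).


OHT = sigma_0*(1-d/W) = 433*(1-6/39) = 366.4 MPa

366.4 MPa


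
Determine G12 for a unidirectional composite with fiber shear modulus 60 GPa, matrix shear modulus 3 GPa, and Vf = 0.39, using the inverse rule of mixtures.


1/G12 = Vf/Gf + (1-Vf)/Gm = 0.39/60 + 0.61/3
G12 = 4.77 GPa

4.77 GPa


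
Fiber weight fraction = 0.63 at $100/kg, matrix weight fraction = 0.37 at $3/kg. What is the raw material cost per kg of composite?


Cost = cost_f*Wf + cost_m*Wm = 100*0.63 + 3*0.37 = $64.11/kg

$64.11/kg


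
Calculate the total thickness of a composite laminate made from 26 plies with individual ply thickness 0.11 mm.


h = n * t_ply = 26 * 0.11 = 2.86 mm

2.86 mm


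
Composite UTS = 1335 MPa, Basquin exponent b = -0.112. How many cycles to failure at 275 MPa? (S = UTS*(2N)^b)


N = 0.5 * (S/UTS)^(1/b) = 0.5 * (275/1335)^(1/-0.112) = 668800.4227 cycles

668800.4227 cycles


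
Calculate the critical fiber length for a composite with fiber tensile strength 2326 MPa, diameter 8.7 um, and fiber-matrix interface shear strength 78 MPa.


Lc = sigma_f * d / (2 * tau_i) = 2326 * 8.7 / (2 * 78) = 129.7 um

129.7 um


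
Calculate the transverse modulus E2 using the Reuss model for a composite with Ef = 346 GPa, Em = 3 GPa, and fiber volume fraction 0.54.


1/E2 = Vf/Ef + (1-Vf)/Em = 0.54/346 + 0.46/3
E2 = 6.46 GPa

6.46 GPa


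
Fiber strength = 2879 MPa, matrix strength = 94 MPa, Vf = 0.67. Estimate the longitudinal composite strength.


sigma_1 = sigma_f*Vf + sigma_m*(1-Vf) = 2879*0.67 + 94*0.33 = 1960.0 MPa

1960.0 MPa


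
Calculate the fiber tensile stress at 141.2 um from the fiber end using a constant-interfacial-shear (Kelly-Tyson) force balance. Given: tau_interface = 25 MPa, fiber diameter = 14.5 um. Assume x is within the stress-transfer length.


Force balance: sigma_f * (pi*d^2/4) = tau * (pi*d) * x  ->  sigma_f = 4 * tau * x / d
sigma_f = 4 * 25 * 141.2 / 14.5 = 973.8 MPa

973.8 MPa


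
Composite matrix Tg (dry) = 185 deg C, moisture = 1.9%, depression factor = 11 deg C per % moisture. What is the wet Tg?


Tg_wet = Tg_dry - k*moisture = 185 - 11*1.9 = 164.1 deg C

164.1 deg C


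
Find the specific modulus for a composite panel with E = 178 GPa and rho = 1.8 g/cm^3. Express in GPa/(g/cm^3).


Specific stiffness = E/rho = 178/1.8 = 98.9 GPa/(g/cm^3)

98.9 GPa/(g/cm^3)


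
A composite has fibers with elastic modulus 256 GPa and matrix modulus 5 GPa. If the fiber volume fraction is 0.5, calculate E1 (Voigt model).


E1 = Ef*Vf + Em*(1-Vf) = 256*0.5 + 5*0.5 = 130.5 GPa

130.5 GPa


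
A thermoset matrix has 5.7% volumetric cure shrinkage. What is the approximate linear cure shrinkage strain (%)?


Linear shrinkage ≈ vol_shrink/3 = 5.7/3 = 1.9%

1.9%


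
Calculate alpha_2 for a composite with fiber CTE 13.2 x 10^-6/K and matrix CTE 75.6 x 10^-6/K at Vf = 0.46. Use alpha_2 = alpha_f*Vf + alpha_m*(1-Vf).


alpha_2 = alpha_f*Vf + alpha_m*(1-Vf) = 13.2*0.46 + 75.6*0.54 = 46.9 x 10^-6/K

46.9 x 10^-6/K


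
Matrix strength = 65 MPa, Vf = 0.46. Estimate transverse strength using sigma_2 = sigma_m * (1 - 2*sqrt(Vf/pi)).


factor = 1 - 2*sqrt(0.46/pi) = 0.2347
sigma_2 = 65 * 0.2347 = 15.26 MPa

15.26 MPa


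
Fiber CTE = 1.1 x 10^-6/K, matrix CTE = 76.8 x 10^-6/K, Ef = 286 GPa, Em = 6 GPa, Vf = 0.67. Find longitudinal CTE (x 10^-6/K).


E1 = Ef*Vf + Em*(1-Vf) = 193.6
alpha_1 = (alpha_f*Ef*Vf + alpha_m*Em*(1-Vf))/E1 = 1.87 x 10^-6/K

1.87 x 10^-6/K


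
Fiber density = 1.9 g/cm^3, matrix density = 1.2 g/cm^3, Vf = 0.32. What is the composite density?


rho_c = rho_f*Vf + rho_m*(1-Vf) = 1.9*0.32 + 1.2*0.68 = 1.424 g/cm^3

1.424 g/cm^3


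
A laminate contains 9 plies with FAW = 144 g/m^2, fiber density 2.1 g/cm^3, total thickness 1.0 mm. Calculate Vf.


Vf = n * FAW / (rho_f * h * 1000) = 9 * 144 / (2.1 * 1.0 * 1000) = 0.6171

0.6171


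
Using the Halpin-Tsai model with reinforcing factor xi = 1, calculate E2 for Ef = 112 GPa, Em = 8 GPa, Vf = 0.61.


eta = (Ef/Em - 1)/(Ef/Em + xi) = (14.0 - 1)/(14.0 + 1) = 0.8667
E2 = Em*(1+xi*eta*Vf)/(1-eta*Vf) = 25.95 GPa

25.95 GPa


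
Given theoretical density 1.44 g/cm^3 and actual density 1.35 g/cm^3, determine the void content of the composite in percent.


Void% = (rho_theo - rho_actual)/rho_theo * 100 = (1.44 - 1.35)/1.44 * 100 = 6.25%

6.25%


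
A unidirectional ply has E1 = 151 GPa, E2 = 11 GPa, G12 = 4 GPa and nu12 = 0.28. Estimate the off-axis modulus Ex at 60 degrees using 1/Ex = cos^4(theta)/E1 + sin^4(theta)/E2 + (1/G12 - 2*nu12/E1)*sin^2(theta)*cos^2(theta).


cos^4(60) = 0.0625, sin^4(60) = 0.5625, sin^2(60)*cos^2(60) = 0.1875
1/G12 - 2*nu12/E1 = 1/4 - 2*0.28/151 = 0.246291 GPa^-1
1/Ex = 0.0625/151 + 0.5625/11 + 0.246291*0.1875 = 0.0977299 GPa^-1
Ex = 10.23 GPa

10.23 GPa


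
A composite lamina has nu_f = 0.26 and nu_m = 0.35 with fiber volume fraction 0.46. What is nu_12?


nu_12 = nu_f*Vf + nu_m*(1-Vf) = 0.26*0.46 + 0.35*0.54 = 0.3086

0.3086


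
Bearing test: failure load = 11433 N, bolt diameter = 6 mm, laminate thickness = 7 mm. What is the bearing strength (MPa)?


sigma_br = F/(d*h) = 11433/(6*7) = 272.2 MPa

272.2 MPa


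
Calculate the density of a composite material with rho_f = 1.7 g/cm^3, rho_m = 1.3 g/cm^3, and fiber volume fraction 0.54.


rho_c = rho_f*Vf + rho_m*(1-Vf) = 1.7*0.54 + 1.3*0.46 = 1.516 g/cm^3

1.516 g/cm^3


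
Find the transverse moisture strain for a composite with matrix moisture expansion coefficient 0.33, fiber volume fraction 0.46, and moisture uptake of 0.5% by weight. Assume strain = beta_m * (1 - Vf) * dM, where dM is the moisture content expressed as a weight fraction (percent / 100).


dM = 0.5/100 = 0.005
strain = beta_m * (1-Vf) * dM = 0.33 * 0.54 * 0.005 = 0.000891

0.000891


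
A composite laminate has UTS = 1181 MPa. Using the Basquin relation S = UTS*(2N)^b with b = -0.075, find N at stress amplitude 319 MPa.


N = 0.5 * (S/UTS)^(1/b) = 0.5 * (319/1181)^(1/-0.075) = 1.8986e+07 cycles

1.8986e+07 cycles


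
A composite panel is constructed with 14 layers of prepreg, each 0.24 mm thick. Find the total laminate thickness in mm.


h = n * t_ply = 14 * 0.24 = 3.36 mm

3.36 mm


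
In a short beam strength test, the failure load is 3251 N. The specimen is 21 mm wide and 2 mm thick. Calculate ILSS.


ILSS = 3F/(4bh) = 3*3251/(4*21*2) = 58.05 MPa

58.05 MPa


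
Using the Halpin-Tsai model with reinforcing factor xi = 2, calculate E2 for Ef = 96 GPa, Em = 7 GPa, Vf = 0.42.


eta = (Ef/Em - 1)/(Ef/Em + xi) = (13.7143 - 1)/(13.7143 + 2) = 0.8091
E2 = Em*(1+xi*eta*Vf)/(1-eta*Vf) = 17.81 GPa

17.81 GPa


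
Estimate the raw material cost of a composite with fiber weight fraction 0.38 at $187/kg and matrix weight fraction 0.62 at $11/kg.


Cost = cost_f*Wf + cost_m*Wm = 187*0.38 + 11*0.62 = $77.88/kg

$77.88/kg


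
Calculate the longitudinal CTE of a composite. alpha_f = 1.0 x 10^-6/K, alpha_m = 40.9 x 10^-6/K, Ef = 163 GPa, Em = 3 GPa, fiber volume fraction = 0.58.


E1 = Ef*Vf + Em*(1-Vf) = 95.8
alpha_1 = (alpha_f*Ef*Vf + alpha_m*Em*(1-Vf))/E1 = 1.52 x 10^-6/K

1.52 x 10^-6/K


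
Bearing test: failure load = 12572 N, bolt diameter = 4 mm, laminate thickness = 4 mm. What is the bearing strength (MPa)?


sigma_br = F/(d*h) = 12572/(4*4) = 785.8 MPa

785.8 MPa


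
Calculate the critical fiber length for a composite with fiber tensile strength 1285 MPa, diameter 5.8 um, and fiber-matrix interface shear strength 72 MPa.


Lc = sigma_f * d / (2 * tau_i) = 1285 * 5.8 / (2 * 72) = 51.8 um

51.8 um


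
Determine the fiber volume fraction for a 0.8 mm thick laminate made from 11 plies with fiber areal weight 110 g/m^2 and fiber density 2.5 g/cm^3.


Vf = n * FAW / (rho_f * h * 1000) = 11 * 110 / (2.5 * 0.8 * 1000) = 0.605

0.605


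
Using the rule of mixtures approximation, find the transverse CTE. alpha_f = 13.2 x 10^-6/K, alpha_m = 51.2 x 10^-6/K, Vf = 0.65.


alpha_2 = alpha_f*Vf + alpha_m*(1-Vf) = 13.2*0.65 + 51.2*0.35 = 26.5 x 10^-6/K

26.5 x 10^-6/K


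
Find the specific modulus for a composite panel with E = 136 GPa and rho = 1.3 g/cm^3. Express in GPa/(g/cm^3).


Specific stiffness = E/rho = 136/1.3 = 104.6 GPa/(g/cm^3)

104.6 GPa/(g/cm^3)


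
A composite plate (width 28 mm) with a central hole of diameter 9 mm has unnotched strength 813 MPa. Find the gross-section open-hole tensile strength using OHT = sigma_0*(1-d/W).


OHT = sigma_0*(1-d/W) = 813*(1-9/28) = 551.7 MPa

551.7 MPa


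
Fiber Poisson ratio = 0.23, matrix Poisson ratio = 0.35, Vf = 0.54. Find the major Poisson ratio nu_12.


nu_12 = nu_f*Vf + nu_m*(1-Vf) = 0.23*0.54 + 0.35*0.46 = 0.2852

0.2852


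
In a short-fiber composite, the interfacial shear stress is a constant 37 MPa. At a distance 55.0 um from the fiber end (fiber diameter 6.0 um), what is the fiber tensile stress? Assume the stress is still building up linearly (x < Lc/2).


Force balance: sigma_f * (pi*d^2/4) = tau * (pi*d) * x  ->  sigma_f = 4 * tau * x / d
sigma_f = 4 * 37 * 55.0 / 6.0 = 1356.7 MPa

1356.7 MPa


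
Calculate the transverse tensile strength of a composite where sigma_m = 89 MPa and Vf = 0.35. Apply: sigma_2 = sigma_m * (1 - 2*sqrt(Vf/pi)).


factor = 1 - 2*sqrt(0.35/pi) = 0.3324
sigma_2 = 89 * 0.3324 = 29.59 MPa

29.59 MPa


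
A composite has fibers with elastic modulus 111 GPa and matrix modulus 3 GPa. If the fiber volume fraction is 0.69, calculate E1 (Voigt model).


E1 = Ef*Vf + Em*(1-Vf) = 111*0.69 + 3*0.31 = 77.52 GPa

77.52 GPa


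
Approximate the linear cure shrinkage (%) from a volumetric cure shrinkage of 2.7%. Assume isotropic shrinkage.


Linear shrinkage ≈ vol_shrink/3 = 2.7/3 = 0.9%

0.9%


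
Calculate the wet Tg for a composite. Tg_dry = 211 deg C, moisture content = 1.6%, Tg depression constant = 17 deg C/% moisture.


Tg_wet = Tg_dry - k*moisture = 211 - 17*1.6 = 183.8 deg C

183.8 deg C


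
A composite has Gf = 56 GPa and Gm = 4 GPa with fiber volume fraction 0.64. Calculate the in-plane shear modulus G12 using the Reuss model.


1/G12 = Vf/Gf + (1-Vf)/Gm = 0.64/56 + 0.36/4
G12 = 9.86 GPa

9.86 GPa


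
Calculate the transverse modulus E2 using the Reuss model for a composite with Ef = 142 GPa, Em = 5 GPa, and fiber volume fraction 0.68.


1/E2 = Vf/Ef + (1-Vf)/Em = 0.68/142 + 0.32/5
E2 = 14.54 GPa

14.54 GPa


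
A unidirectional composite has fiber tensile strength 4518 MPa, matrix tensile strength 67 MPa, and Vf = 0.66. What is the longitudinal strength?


sigma_1 = sigma_f*Vf + sigma_m*(1-Vf) = 4518*0.66 + 67*0.34 = 3004.7 MPa

3004.7 MPa


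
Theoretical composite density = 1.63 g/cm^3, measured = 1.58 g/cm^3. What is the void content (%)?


Void% = (rho_theo - rho_actual)/rho_theo * 100 = (1.63 - 1.58)/1.63 * 100 = 3.07%

3.07%


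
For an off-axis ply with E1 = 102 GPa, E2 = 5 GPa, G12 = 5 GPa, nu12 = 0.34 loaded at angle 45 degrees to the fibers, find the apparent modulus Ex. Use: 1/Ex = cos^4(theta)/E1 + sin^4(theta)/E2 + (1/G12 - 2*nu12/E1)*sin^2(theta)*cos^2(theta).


cos^4(45) = 0.25, sin^4(45) = 0.25, sin^2(45)*cos^2(45) = 0.25
1/G12 - 2*nu12/E1 = 1/5 - 2*0.34/102 = 0.193333 GPa^-1
1/Ex = 0.25/102 + 0.25/5 + 0.193333*0.25 = 0.1007843 GPa^-1
Ex = 9.92 GPa

9.92 GPa


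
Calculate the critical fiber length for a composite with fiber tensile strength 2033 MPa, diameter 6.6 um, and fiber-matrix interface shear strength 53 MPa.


Lc = sigma_f * d / (2 * tau_i) = 2033 * 6.6 / (2 * 53) = 126.6 um

126.6 um


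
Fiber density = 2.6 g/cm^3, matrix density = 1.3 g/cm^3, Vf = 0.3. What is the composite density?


rho_c = rho_f*Vf + rho_m*(1-Vf) = 2.6*0.3 + 1.3*0.7 = 1.69 g/cm^3

1.69 g/cm^3


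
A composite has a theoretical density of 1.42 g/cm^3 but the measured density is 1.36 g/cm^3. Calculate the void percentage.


Void% = (rho_theo - rho_actual)/rho_theo * 100 = (1.42 - 1.36)/1.42 * 100 = 4.23%

4.23%


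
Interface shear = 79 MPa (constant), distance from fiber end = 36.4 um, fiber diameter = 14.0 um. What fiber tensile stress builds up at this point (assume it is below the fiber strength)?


Force balance: sigma_f * (pi*d^2/4) = tau * (pi*d) * x  ->  sigma_f = 4 * tau * x / d
sigma_f = 4 * 79 * 36.4 / 14.0 = 821.6 MPa

821.6 MPa


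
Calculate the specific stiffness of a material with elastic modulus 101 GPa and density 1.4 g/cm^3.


Specific stiffness = E/rho = 101/1.4 = 72.1 GPa/(g/cm^3)

72.1 GPa/(g/cm^3)


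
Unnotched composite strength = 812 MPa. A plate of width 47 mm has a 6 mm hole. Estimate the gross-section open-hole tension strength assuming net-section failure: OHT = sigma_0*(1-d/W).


OHT = sigma_0*(1-d/W) = 812*(1-6/47) = 708.3 MPa

708.3 MPa


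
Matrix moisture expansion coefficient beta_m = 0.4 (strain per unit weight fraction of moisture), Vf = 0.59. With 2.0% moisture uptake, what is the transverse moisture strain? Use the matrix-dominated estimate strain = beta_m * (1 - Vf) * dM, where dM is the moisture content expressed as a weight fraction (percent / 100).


dM = 2.0/100 = 0.02
strain = beta_m * (1-Vf) * dM = 0.4 * 0.41 * 0.02 = 0.00328

0.00328


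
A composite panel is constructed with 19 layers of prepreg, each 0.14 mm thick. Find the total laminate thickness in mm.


h = n * t_ply = 19 * 0.14 = 2.66 mm

2.66 mm


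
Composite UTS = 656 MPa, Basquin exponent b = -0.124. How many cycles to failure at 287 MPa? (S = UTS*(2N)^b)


N = 0.5 * (S/UTS)^(1/b) = 0.5 * (287/656)^(1/-0.124) = 392.9237 cycles

392.9237 cycles


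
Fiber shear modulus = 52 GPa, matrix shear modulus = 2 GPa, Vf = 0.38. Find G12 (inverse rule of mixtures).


1/G12 = Vf/Gf + (1-Vf)/Gm = 0.38/52 + 0.62/2
G12 = 3.15 GPa

3.15 GPa


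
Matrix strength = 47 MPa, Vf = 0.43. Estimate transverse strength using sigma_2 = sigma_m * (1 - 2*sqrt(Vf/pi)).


factor = 1 - 2*sqrt(0.43/pi) = 0.2601
sigma_2 = 47 * 0.2601 = 12.22 MPa

12.22 MPa


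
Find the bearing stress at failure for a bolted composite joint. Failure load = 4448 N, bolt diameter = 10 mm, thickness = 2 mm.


sigma_br = F/(d*h) = 4448/(10*2) = 222.4 MPa

222.4 MPa


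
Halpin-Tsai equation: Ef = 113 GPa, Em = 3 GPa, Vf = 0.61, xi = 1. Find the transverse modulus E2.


eta = (Ef/Em - 1)/(Ef/Em + xi) = (37.6667 - 1)/(37.6667 + 1) = 0.9483
E2 = Em*(1+xi*eta*Vf)/(1-eta*Vf) = 11.23 GPa

11.23 GPa


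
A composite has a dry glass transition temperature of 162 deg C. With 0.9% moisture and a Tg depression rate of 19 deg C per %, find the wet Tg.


Tg_wet = Tg_dry - k*moisture = 162 - 19*0.9 = 144.9 deg C

144.9 deg C


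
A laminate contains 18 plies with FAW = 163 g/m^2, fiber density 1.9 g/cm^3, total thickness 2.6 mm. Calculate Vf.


Vf = n * FAW / (rho_f * h * 1000) = 18 * 163 / (1.9 * 2.6 * 1000) = 0.5939

0.5939


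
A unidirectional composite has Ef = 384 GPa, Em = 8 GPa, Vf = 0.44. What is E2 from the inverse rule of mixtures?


1/E2 = Vf/Ef + (1-Vf)/Em = 0.44/384 + 0.56/8
E2 = 14.06 GPa

14.06 GPa


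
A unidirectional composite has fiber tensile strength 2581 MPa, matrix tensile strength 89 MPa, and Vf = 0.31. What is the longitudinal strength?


sigma_1 = sigma_f*Vf + sigma_m*(1-Vf) = 2581*0.31 + 89*0.69 = 861.5 MPa

861.5 MPa


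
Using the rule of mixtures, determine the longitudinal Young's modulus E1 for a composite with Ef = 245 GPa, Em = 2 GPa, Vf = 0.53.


E1 = Ef*Vf + Em*(1-Vf) = 245*0.53 + 2*0.47 = 130.79 GPa

130.79 GPa


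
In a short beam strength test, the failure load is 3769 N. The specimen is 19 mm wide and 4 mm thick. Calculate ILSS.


ILSS = 3F/(4bh) = 3*3769/(4*19*4) = 37.19 MPa

37.19 MPa
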